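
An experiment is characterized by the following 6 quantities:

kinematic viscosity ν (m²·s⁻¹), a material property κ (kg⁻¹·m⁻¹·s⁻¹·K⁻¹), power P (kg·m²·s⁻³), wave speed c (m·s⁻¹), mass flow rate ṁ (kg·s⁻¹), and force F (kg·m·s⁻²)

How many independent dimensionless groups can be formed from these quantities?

There are 6 variables and 4 base dimensions (M, L, T, Θ).
The dimension matrix has rank 4.
Independent dimensionless groups: 6 − 4 = 2.

2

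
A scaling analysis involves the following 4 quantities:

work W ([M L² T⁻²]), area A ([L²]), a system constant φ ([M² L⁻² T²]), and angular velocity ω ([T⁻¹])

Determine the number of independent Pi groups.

1

There are 4 variables and 3 base dimensions (M, L, T).
The dimension matrix has rank 3.
Independent dimensionless groups: 4 − 3 = 1.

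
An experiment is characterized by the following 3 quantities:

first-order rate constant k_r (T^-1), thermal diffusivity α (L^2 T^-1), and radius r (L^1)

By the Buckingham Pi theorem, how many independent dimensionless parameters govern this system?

There are 3 variables and 2 base dimensions (L, T).
The dimension matrix has rank 2.
Independent dimensionless groups: 3 − 2 = 1.

1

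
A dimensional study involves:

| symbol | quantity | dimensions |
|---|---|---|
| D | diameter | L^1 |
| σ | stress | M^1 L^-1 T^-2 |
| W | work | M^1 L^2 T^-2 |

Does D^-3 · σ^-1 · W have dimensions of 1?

Sum the exponent of each base dimension across the product:
  M: −3·[D]_M − [σ]_M + [W]_M = −3·(0) − (1) + (1) = 0
  L: −3·[D]_L − [σ]_L + [W]_L = −3·(1) − (-1) + (2) = 0
  T: −3·[D]_T − [σ]_T + [W]_T = −3·(0) − (-2) + (-2) = 0
All base exponents vanish — dimensionless.

yes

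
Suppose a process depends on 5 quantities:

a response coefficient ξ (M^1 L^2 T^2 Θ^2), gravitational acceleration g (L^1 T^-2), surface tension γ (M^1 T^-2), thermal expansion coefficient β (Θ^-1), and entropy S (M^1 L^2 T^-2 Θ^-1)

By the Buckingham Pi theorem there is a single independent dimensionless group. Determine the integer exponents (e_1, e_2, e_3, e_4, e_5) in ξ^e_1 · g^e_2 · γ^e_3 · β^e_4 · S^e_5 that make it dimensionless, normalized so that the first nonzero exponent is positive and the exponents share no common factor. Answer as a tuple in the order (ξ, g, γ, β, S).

(1, 2, 1, 4, -2)

M: e_1·(1) + e_2·(0) + e_3·(1) + e_4·(0) + e_5·(1) = 0
L: e_1·(2) + e_2·(1) + e_3·(0) + e_4·(0) + e_5·(2) = 0
T: e_1·(2) + e_2·(-2) + e_3·(-2) + e_4·(0) + e_5·(-2) = 0
Θ: e_1·(2) + e_2·(0) + e_3·(0) + e_4·(-1) + e_5·(-1) = 0
Solving this homogeneous linear system for the smallest-integer solution (first nonzero entry positive) gives (1, 2, 1, 4, -2).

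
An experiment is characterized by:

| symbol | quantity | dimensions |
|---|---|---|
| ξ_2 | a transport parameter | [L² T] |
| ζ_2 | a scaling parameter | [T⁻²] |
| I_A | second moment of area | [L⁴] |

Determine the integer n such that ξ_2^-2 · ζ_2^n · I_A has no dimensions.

-1

Balance the T exponent: (-2)·n from ζ_2, plus −2·(1) + (0) = -2 from the rest, must sum to zero.
-2n − 2 = 0, so n = -1.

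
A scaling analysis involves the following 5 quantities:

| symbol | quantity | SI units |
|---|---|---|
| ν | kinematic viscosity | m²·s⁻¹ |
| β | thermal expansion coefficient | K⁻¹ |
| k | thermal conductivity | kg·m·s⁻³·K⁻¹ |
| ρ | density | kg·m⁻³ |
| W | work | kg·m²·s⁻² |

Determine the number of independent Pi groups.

There are 5 variables and 4 base dimensions (M, L, T, Θ).
The dimension matrix has rank 4.
Independent dimensionless groups: 5 − 4 = 1.

1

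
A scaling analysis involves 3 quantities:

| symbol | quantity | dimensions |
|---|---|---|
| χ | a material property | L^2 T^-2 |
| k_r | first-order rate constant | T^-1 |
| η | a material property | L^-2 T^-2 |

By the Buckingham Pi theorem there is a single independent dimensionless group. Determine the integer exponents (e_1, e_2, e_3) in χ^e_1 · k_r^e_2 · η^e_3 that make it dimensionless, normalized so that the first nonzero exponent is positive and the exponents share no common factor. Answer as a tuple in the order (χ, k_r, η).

(1, -4, 1)

L: e_1·(2) + e_2·(0) + e_3·(-2) = 0
T: e_1·(-2) + e_2·(-1) + e_3·(-2) = 0
Solving this homogeneous linear system for the smallest-integer solution (first nonzero entry positive) gives (1, -4, 1).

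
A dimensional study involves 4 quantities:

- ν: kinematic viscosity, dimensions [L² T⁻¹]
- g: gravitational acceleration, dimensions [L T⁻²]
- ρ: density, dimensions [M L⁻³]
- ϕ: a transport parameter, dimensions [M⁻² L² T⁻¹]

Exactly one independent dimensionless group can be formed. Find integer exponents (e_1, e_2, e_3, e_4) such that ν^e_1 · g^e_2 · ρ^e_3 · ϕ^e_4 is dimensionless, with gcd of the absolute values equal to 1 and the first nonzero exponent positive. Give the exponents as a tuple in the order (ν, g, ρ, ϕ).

M: e_1·(0) + e_2·(0) + e_3·(1) + e_4·(-2) = 0
L: e_1·(2) + e_2·(1) + e_3·(-3) + e_4·(2) = 0
T: e_1·(-1) + e_2·(-2) + e_3·(0) + e_4·(-1) = 0
Solving this homogeneous linear system for the smallest-integer solution (first nonzero entry positive) gives (3, -2, 2, 1).

(3, -2, 2, 1)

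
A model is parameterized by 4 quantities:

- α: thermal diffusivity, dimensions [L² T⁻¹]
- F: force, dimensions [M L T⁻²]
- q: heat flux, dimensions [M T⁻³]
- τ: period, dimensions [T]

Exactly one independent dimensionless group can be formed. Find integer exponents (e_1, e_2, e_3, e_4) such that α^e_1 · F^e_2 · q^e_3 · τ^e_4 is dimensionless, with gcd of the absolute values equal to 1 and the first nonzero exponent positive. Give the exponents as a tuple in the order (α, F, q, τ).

M: e_1·(0) + e_2·(1) + e_3·(1) + e_4·(0) = 0
L: e_1·(2) + e_2·(1) + e_3·(0) + e_4·(0) = 0
T: e_1·(-1) + e_2·(-2) + e_3·(-3) + e_4·(1) = 0
Solving this homogeneous linear system for the smallest-integer solution (first nonzero entry positive) gives (1, -2, 2, 3).

(1, -2, 2, 3)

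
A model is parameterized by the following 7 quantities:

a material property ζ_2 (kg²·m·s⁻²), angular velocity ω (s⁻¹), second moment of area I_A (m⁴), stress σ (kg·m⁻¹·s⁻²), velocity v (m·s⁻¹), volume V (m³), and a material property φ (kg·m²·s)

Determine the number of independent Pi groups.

There are 7 variables and 3 base dimensions (M, L, T).
The dimension matrix has rank 3.
Independent dimensionless groups: 7 − 3 = 4.

4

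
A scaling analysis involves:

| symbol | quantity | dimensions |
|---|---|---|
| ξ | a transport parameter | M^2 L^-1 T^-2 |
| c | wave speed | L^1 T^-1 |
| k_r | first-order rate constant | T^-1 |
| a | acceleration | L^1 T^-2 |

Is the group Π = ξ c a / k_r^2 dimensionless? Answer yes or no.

Sum the exponent of each base dimension across the product:
  M: [ξ]_M + [c]_M − 2·[k_r]_M + [a]_M = (2) + (0) − 2·(0) + (0) = 2
  L: [ξ]_L + [c]_L − 2·[k_r]_L + [a]_L = (-1) + (1) − 2·(0) + (1) = 1
  T: [ξ]_T + [c]_T − 2·[k_r]_T + [a]_T = (-2) + (-1) − 2·(-1) + (-2) = -3
Net dimensions [M² L T⁻³] ≠ [1] — not dimensionless.

no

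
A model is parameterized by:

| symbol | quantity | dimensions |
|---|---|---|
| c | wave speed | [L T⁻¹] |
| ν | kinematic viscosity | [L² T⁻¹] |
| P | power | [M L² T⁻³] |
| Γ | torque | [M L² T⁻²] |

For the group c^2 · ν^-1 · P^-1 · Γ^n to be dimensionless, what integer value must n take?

Balance the M exponent: (1)·n from Γ, plus 2·(0) − (0) − (1) = -1 from the rest, must sum to zero.
n − 1 = 0, so n = 1.

1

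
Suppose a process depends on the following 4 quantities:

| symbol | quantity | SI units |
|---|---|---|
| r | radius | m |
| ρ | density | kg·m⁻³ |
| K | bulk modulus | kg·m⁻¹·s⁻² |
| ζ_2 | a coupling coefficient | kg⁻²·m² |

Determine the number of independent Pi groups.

1

There are 4 variables and 3 base dimensions (M, L, T).
The dimension matrix has rank 3.
Independent dimensionless groups: 4 − 3 = 1.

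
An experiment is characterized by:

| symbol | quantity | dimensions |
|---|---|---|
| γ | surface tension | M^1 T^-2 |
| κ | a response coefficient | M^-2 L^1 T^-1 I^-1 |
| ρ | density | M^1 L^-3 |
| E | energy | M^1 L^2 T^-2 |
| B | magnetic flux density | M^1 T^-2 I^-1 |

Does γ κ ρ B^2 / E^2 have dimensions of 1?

no

Sum the exponent of each base dimension across the product:
  M: [γ]_M + [κ]_M + [ρ]_M − 2·[E]_M + 2·[B]_M = (1) + (-2) + (1) − 2·(1) + 2·(1) = 0
  L: [γ]_L + [κ]_L + [ρ]_L − 2·[E]_L + 2·[B]_L = (0) + (1) + (-3) − 2·(2) + 2·(0) = -6
  T: [γ]_T + [κ]_T + [ρ]_T − 2·[E]_T + 2·[B]_T = (-2) + (-1) + (0) − 2·(-2) + 2·(-2) = -3
  I: [γ]_I + [κ]_I + [ρ]_I − 2·[E]_I + 2·[B]_I = (0) + (-1) + (0) − 2·(0) + 2·(-1) = -3
Net dimensions [L⁻⁶ T⁻³ I⁻³] ≠ [1] — not dimensionless.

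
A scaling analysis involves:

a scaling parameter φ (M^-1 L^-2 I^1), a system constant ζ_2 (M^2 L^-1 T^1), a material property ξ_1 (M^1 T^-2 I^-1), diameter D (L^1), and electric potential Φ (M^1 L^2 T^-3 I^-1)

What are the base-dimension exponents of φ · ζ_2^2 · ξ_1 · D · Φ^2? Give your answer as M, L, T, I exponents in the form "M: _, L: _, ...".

M: 6, L: 1, T: -6, I: -2

Collect each base-dimension exponent across the product:
  M: (-1) + 2·(2) + (1) + (0) + 2·(1) = 6
  L: (-2) + 2·(-1) + (0) + (1) + 2·(2) = 1
  T: (0) + 2·(1) + (-2) + (0) + 2·(-3) = -6
  I: (1) + 2·(0) + (-1) + (0) + 2·(-1) = -2
So the dimensions are [M⁶ L T⁻⁶ I⁻²].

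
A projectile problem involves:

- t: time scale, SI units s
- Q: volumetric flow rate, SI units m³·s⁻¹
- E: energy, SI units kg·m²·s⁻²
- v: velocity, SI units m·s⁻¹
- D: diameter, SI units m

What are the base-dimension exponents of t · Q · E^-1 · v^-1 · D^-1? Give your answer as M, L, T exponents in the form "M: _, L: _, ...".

M: -1, L: -1, T: 3

Collect each base-dimension exponent across the product:
  M: (0) + (0) − (1) − (0) − (0) = -1
  L: (0) + (3) − (2) − (1) − (1) = -1
  T: (1) + (-1) − (-2) − (-1) − (0) = 3
So the dimensions are [M⁻¹ L⁻¹ T³].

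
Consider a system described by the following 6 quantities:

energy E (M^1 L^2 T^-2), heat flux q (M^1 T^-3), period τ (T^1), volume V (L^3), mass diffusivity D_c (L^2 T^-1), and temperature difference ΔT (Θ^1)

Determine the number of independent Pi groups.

2

There are 6 variables and 4 base dimensions (M, L, T, Θ).
The dimension matrix has rank 4.
Independent dimensionless groups: 6 − 4 = 2.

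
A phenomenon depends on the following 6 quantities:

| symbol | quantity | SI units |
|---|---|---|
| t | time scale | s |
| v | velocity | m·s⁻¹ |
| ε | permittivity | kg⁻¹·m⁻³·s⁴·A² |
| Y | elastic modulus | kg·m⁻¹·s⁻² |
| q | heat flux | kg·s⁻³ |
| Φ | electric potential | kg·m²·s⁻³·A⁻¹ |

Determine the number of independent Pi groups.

2

There are 6 variables and 4 base dimensions (M, L, T, I).
The dimension matrix has rank 4.
Independent dimensionless groups: 6 − 4 = 2.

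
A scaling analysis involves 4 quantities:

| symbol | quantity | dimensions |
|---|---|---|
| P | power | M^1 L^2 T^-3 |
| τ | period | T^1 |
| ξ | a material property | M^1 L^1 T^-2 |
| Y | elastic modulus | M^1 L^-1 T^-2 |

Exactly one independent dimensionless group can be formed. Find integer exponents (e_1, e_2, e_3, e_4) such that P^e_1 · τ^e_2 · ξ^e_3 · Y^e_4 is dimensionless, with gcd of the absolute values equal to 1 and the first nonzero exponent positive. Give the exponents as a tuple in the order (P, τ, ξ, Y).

M: e_1·(1) + e_2·(0) + e_3·(1) + e_4·(1) = 0
L: e_1·(2) + e_2·(0) + e_3·(1) + e_4·(-1) = 0
T: e_1·(-3) + e_2·(1) + e_3·(-2) + e_4·(-2) = 0
Solving this homogeneous linear system for the smallest-integer solution (first nonzero entry positive) gives (2, 2, -3, 1).

(2, 2, -3, 1)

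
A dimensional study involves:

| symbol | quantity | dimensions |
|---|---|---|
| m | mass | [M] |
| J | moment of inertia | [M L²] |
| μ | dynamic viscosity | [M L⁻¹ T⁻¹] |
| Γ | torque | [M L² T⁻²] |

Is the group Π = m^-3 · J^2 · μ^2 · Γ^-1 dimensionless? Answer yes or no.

yes

Sum the exponent of each base dimension across the product:
  M: −3·[m]_M + 2·[J]_M + 2·[μ]_M − [Γ]_M = −3·(1) + 2·(1) + 2·(1) − (1) = 0
  L: −3·[m]_L + 2·[J]_L + 2·[μ]_L − [Γ]_L = −3·(0) + 2·(2) + 2·(-1) − (2) = 0
  T: −3·[m]_T + 2·[J]_T + 2·[μ]_T − [Γ]_T = −3·(0) + 2·(0) + 2·(-1) − (-2) = 0
All base exponents vanish — dimensionless.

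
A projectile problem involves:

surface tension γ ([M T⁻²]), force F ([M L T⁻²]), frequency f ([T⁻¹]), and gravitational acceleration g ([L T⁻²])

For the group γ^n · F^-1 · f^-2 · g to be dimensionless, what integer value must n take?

Balance the M exponent: (1)·n from γ, plus −(1) − 2·(0) + (0) = -1 from the rest, must sum to zero.
n − 1 = 0, so n = 1.

1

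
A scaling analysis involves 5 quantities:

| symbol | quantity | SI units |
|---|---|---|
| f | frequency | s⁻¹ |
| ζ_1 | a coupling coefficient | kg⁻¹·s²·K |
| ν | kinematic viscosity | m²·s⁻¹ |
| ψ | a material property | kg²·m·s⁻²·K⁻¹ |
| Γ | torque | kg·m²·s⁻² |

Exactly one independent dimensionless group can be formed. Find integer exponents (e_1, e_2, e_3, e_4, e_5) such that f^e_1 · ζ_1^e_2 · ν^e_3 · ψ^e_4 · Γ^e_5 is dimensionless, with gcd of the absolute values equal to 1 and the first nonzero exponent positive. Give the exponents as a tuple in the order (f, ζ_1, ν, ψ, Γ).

M: e_1·(0) + e_2·(-1) + e_3·(0) + e_4·(2) + e_5·(1) = 0
L: e_1·(0) + e_2·(0) + e_3·(2) + e_4·(1) + e_5·(2) = 0
T: e_1·(-1) + e_2·(2) + e_3·(-1) + e_4·(-2) + e_5·(-2) = 0
Θ: e_1·(0) + e_2·(1) + e_3·(0) + e_4·(-1) + e_5·(0) = 0
Solving this homogeneous linear system for the smallest-integer solution (first nonzero entry positive) gives (3, 2, 1, 2, -2).

(3, 2, 1, 2, -2)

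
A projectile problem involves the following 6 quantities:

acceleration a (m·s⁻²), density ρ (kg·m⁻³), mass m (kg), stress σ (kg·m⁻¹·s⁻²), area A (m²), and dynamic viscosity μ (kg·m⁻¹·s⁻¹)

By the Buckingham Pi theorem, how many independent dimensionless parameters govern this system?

3

There are 6 variables and 3 base dimensions (M, L, T).
The dimension matrix has rank 3.
Independent dimensionless groups: 6 − 3 = 3.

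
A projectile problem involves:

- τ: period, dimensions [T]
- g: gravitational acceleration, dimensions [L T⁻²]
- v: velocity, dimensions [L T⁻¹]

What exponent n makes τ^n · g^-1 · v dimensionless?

-1

Balance the T exponent: (1)·n from τ, plus −(-2) + (-1) = 1 from the rest, must sum to zero.
n + 1 = 0, so n = -1.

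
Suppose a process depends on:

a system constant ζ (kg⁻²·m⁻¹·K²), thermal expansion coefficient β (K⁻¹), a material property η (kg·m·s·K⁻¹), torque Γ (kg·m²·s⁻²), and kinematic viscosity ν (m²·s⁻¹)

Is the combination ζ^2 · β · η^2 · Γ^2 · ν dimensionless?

Sum the exponent of each base dimension across the product:
  M: 2·[ζ]_M + [β]_M + 2·[η]_M + 2·[Γ]_M + [ν]_M = 2·(-2) + (0) + 2·(1) + 2·(1) + (0) = 0
  L: 2·[ζ]_L + [β]_L + 2·[η]_L + 2·[Γ]_L + [ν]_L = 2·(-1) + (0) + 2·(1) + 2·(2) + (2) = 6
  T: 2·[ζ]_T + [β]_T + 2·[η]_T + 2·[Γ]_T + [ν]_T = 2·(0) + (0) + 2·(1) + 2·(-2) + (-1) = -3
  Θ: 2·[ζ]_Θ + [β]_Θ + 2·[η]_Θ + 2·[Γ]_Θ + [ν]_Θ = 2·(2) + (-1) + 2·(-1) + 2·(0) + (0) = 1
Net dimensions [L⁶ T⁻³ Θ] ≠ [1] — not dimensionless.

no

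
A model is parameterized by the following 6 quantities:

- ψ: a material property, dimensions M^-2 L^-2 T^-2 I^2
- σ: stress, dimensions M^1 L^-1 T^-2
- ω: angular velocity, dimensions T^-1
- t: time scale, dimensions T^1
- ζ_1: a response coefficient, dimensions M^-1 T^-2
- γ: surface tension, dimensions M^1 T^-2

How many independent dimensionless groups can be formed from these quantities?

There are 6 variables and 4 base dimensions (M, L, T, I).
The dimension matrix has rank 4.
Independent dimensionless groups: 6 − 4 = 2.

2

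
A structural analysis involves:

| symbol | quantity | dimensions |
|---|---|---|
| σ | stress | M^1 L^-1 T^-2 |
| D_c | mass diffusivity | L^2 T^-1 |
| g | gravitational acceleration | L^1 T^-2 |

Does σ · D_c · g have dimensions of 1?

Sum the exponent of each base dimension across the product:
  M: [σ]_M + [D_c]_M + [g]_M = (1) + (0) + (0) = 1
  L: [σ]_L + [D_c]_L + [g]_L = (-1) + (2) + (1) = 2
  T: [σ]_T + [D_c]_T + [g]_T = (-2) + (-1) + (-2) = -5
Net dimensions [M L² T⁻⁵] ≠ [1] — not dimensionless.

no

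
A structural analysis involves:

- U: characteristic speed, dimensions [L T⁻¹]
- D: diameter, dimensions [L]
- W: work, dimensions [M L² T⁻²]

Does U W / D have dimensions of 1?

Sum the exponent of each base dimension across the product:
  M: [U]_M − [D]_M + [W]_M = (0) − (0) + (1) = 1
  L: [U]_L − [D]_L + [W]_L = (1) − (1) + (2) = 2
  T: [U]_T − [D]_T + [W]_T = (-1) − (0) + (-2) = -3
Net dimensions [M L² T⁻³] ≠ [1] — not dimensionless.

no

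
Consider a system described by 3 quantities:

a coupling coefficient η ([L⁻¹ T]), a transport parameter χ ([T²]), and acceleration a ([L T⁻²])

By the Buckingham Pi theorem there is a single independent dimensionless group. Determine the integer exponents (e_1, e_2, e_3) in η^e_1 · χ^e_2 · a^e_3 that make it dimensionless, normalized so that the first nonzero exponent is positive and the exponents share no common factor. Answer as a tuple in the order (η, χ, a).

(2, 1, 2)

L: e_1·(-1) + e_2·(0) + e_3·(1) = 0
T: e_1·(1) + e_2·(2) + e_3·(-2) = 0
Solving this homogeneous linear system for the smallest-integer solution (first nonzero entry positive) gives (2, 1, 2).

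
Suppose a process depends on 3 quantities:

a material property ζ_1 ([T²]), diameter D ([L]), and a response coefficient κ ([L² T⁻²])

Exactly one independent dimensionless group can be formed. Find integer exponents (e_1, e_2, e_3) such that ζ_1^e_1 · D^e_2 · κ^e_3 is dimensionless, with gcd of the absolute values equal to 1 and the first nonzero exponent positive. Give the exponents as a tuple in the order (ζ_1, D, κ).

(1, -2, 1)

L: e_1·(0) + e_2·(1) + e_3·(2) = 0
T: e_1·(2) + e_2·(0) + e_3·(-2) = 0
Solving this homogeneous linear system for the smallest-integer solution (first nonzero entry positive) gives (1, -2, 1).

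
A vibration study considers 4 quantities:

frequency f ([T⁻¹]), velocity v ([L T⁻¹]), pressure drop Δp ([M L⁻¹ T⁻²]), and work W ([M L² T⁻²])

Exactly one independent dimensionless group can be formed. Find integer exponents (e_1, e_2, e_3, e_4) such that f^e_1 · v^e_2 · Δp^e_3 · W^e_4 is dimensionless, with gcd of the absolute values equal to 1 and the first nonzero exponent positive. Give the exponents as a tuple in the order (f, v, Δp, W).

M: e_1·(0) + e_2·(0) + e_3·(1) + e_4·(1) = 0
L: e_1·(0) + e_2·(1) + e_3·(-1) + e_4·(2) = 0
T: e_1·(-1) + e_2·(-1) + e_3·(-2) + e_4·(-2) = 0
Solving this homogeneous linear system for the smallest-integer solution (first nonzero entry positive) gives (3, -3, -1, 1).

(3, -3, -1, 1)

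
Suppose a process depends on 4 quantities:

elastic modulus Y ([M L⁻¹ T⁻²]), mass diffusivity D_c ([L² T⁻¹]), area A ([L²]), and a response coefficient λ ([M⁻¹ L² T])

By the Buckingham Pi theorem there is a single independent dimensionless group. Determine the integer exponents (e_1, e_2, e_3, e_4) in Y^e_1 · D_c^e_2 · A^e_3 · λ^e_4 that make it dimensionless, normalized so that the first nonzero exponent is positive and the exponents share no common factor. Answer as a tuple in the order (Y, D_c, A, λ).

M: e_1·(1) + e_2·(0) + e_3·(0) + e_4·(-1) = 0
L: e_1·(-1) + e_2·(2) + e_3·(2) + e_4·(2) = 0
T: e_1·(-2) + e_2·(-1) + e_3·(0) + e_4·(1) = 0
Solving this homogeneous linear system for the smallest-integer solution (first nonzero entry positive) gives (2, -2, 1, 2).

(2, -2, 1, 2)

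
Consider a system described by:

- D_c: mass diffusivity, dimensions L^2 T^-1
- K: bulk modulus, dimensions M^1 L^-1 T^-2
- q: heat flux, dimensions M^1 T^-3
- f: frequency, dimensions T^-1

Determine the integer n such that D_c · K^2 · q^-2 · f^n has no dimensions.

Balance the T exponent: (-1)·n from f, plus (-1) + 2·(-2) − 2·(-3) = 1 from the rest, must sum to zero.
−n + 1 = 0, so n = 1.

1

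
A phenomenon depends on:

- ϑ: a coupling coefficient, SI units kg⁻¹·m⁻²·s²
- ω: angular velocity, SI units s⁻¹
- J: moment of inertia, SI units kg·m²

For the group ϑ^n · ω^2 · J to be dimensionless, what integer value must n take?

Balance the M exponent: (-1)·n from ϑ, plus 2·(0) + (1) = 1 from the rest, must sum to zero.
−n + 1 = 0, so n = 1.

1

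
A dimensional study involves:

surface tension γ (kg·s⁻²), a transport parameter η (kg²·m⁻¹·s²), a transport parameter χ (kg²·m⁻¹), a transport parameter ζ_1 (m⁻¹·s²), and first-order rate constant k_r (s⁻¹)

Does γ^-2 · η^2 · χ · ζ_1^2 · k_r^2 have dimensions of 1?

no

Sum the exponent of each base dimension across the product:
  M: −2·[γ]_M + 2·[η]_M + [χ]_M + 2·[ζ_1]_M + 2·[k_r]_M = −2·(1) + 2·(2) + (2) + 2·(0) + 2·(0) = 4
  L: −2·[γ]_L + 2·[η]_L + [χ]_L + 2·[ζ_1]_L + 2·[k_r]_L = −2·(0) + 2·(-1) + (-1) + 2·(-1) + 2·(0) = -5
  T: −2·[γ]_T + 2·[η]_T + [χ]_T + 2·[ζ_1]_T + 2·[k_r]_T = −2·(-2) + 2·(2) + (0) + 2·(2) + 2·(-1) = 10
Net dimensions [M⁴ L⁻⁵ T¹⁰] ≠ [1] — not dimensionless.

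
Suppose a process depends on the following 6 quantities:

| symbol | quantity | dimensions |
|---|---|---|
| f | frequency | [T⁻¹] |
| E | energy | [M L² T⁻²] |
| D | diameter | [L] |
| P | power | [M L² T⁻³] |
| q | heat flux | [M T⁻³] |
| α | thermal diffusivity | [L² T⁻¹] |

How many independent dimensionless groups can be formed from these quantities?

There are 6 variables and 3 base dimensions (M, L, T).
The dimension matrix has rank 3.
Independent dimensionless groups: 6 − 3 = 3.

3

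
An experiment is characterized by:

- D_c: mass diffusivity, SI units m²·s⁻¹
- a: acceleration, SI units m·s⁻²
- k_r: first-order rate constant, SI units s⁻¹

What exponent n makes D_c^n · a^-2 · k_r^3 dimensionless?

Balance the L exponent: (2)·n from D_c, plus −2·(1) + 3·(0) = -2 from the rest, must sum to zero.
2n − 2 = 0, so n = 1.

1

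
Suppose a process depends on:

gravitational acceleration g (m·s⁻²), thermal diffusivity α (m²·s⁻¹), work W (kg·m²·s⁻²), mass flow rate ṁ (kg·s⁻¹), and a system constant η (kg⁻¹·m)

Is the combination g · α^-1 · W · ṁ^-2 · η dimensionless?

no

Sum the exponent of each base dimension across the product:
  M: [g]_M − [α]_M + [W]_M − 2·[ṁ]_M + [η]_M = (0) − (0) + (1) − 2·(1) + (-1) = -2
  L: [g]_L − [α]_L + [W]_L − 2·[ṁ]_L + [η]_L = (1) − (2) + (2) − 2·(0) + (1) = 2
  T: [g]_T − [α]_T + [W]_T − 2·[ṁ]_T + [η]_T = (-2) − (-1) + (-2) − 2·(-1) + (0) = -1
Net dimensions [M⁻² L² T⁻¹] ≠ [1] — not dimensionless.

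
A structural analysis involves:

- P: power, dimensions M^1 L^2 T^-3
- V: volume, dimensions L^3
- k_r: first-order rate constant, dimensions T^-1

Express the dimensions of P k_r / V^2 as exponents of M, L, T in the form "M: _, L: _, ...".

M: 1, L: -4, T: -4

Collect each base-dimension exponent across the product:
  M: (1) − 2·(0) + (0) = 1
  L: (2) − 2·(3) + (0) = -4
  T: (-3) − 2·(0) + (-1) = -4
So the dimensions are [M L⁻⁴ T⁻⁴].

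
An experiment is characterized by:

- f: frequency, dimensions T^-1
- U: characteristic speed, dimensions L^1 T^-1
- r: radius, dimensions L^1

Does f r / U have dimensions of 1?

Sum the exponent of each base dimension across the product:
  L: [f]_L − [U]_L + [r]_L = (0) − (1) + (1) = 0
  T: [f]_T − [U]_T + [r]_T = (-1) − (-1) + (0) = 0
All base exponents vanish — dimensionless.

yes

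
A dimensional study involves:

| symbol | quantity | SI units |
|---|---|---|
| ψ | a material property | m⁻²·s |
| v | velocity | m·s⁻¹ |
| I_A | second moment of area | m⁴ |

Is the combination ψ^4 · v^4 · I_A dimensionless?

Sum the exponent of each base dimension across the product:
  L: 4·[ψ]_L + 4·[v]_L + [I_A]_L = 4·(-2) + 4·(1) + (4) = 0
  T: 4·[ψ]_T + 4·[v]_T + [I_A]_T = 4·(1) + 4·(-1) + (0) = 0
All base exponents vanish — dimensionless.

yes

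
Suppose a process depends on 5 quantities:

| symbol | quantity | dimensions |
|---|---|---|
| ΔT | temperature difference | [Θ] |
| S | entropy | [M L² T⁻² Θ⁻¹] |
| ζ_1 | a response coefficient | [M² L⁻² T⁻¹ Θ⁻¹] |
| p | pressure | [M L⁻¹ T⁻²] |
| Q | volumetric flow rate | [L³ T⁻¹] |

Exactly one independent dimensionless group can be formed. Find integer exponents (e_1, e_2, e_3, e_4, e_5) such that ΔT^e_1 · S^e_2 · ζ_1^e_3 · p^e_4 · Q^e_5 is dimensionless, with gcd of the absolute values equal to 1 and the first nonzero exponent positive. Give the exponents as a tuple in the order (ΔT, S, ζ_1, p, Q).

M: e_1·(0) + e_2·(1) + e_3·(2) + e_4·(1) + e_5·(0) = 0
L: e_1·(0) + e_2·(2) + e_3·(-2) + e_4·(-1) + e_5·(3) = 0
T: e_1·(0) + e_2·(-2) + e_3·(-1) + e_4·(-2) + e_5·(-1) = 0
Θ: e_1·(1) + e_2·(-1) + e_3·(-1) + e_4·(0) + e_5·(0) = 0
Solving this homogeneous linear system for the smallest-integer solution (first nonzero entry positive) gives (2, 3, -1, -1, -3).

(2, 3, -1, -1, -3)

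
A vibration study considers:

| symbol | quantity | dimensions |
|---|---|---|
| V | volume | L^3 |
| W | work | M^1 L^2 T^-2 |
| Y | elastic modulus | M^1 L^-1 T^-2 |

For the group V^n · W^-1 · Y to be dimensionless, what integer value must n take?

Balance the L exponent: (3)·n from V, plus −(2) + (-1) = -3 from the rest, must sum to zero.
3n − 3 = 0, so n = 1.

1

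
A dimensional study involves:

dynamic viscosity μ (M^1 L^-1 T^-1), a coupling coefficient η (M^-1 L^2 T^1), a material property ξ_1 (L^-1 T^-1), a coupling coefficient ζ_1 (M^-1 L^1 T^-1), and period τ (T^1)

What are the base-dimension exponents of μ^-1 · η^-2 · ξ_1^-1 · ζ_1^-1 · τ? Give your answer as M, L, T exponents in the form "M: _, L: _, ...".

M: 2, L: -3, T: 2

Collect each base-dimension exponent across the product:
  M: −(1) − 2·(-1) − (0) − (-1) + (0) = 2
  L: −(-1) − 2·(2) − (-1) − (1) + (0) = -3
  T: −(-1) − 2·(1) − (-1) − (-1) + (1) = 2
So the dimensions are [M² L⁻³ T²].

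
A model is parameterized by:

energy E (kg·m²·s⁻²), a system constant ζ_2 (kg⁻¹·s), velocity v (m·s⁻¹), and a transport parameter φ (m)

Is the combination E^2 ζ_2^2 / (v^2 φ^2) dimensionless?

yes

Sum the exponent of each base dimension across the product:
  M: 2·[E]_M + 2·[ζ_2]_M − 2·[v]_M − 2·[φ]_M = 2·(1) + 2·(-1) − 2·(0) − 2·(0) = 0
  L: 2·[E]_L + 2·[ζ_2]_L − 2·[v]_L − 2·[φ]_L = 2·(2) + 2·(0) − 2·(1) − 2·(1) = 0
  T: 2·[E]_T + 2·[ζ_2]_T − 2·[v]_T − 2·[φ]_T = 2·(-2) + 2·(1) − 2·(-1) − 2·(0) = 0
All base exponents vanish — dimensionless.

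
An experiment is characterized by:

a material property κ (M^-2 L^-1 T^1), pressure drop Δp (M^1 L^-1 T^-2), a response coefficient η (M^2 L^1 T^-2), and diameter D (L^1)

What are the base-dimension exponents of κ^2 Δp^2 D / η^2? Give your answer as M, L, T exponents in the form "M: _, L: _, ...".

Collect each base-dimension exponent across the product:
  M: 2·(-2) + 2·(1) − 2·(2) + (0) = -6
  L: 2·(-1) + 2·(-1) − 2·(1) + (1) = -5
  T: 2·(1) + 2·(-2) − 2·(-2) + (0) = 2
So the dimensions are [M⁻⁶ L⁻⁵ T²].

M: -6, L: -5, T: 2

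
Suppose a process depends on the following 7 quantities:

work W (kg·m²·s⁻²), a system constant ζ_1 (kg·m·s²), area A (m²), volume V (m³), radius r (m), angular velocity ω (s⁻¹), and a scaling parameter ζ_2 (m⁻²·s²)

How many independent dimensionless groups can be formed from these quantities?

There are 7 variables and 3 base dimensions (M, L, T).
The dimension matrix has rank 3.
Independent dimensionless groups: 7 − 3 = 4.

4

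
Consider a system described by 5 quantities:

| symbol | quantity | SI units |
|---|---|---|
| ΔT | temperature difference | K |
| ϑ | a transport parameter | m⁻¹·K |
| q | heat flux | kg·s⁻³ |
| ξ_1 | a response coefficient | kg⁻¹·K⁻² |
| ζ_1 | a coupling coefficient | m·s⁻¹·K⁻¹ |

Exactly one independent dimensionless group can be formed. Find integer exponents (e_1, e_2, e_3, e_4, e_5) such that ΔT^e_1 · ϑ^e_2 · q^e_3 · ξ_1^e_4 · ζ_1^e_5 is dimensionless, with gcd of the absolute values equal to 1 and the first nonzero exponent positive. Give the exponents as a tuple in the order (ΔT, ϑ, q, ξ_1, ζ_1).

M: e_1·(0) + e_2·(0) + e_3·(1) + e_4·(-1) + e_5·(0) = 0
L: e_1·(0) + e_2·(-1) + e_3·(0) + e_4·(0) + e_5·(1) = 0
T: e_1·(0) + e_2·(0) + e_3·(-3) + e_4·(0) + e_5·(-1) = 0
Θ: e_1·(1) + e_2·(1) + e_3·(0) + e_4·(-2) + e_5·(-1) = 0
Solving this homogeneous linear system for the smallest-integer solution (first nonzero entry positive) gives (2, -3, 1, 1, -3).

(2, -3, 1, 1, -3)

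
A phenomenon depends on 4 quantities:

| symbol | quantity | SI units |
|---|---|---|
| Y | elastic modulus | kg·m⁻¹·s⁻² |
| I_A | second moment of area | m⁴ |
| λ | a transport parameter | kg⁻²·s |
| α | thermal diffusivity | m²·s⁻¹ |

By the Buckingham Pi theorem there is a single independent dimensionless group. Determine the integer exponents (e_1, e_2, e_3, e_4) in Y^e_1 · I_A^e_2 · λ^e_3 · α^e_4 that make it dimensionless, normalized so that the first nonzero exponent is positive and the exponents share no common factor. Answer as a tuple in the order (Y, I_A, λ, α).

M: e_1·(1) + e_2·(0) + e_3·(-2) + e_4·(0) = 0
L: e_1·(-1) + e_2·(4) + e_3·(0) + e_4·(2) = 0
T: e_1·(-2) + e_2·(0) + e_3·(1) + e_4·(-1) = 0
Solving this homogeneous linear system for the smallest-integer solution (first nonzero entry positive) gives (2, 2, 1, -3).

(2, 2, 1, -3)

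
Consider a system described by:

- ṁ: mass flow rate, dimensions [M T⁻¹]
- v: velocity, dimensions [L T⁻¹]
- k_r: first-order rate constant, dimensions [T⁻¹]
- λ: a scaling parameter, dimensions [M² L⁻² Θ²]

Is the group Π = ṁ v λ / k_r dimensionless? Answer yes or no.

no

Sum the exponent of each base dimension across the product:
  M: [ṁ]_M + [v]_M − [k_r]_M + [λ]_M = (1) + (0) − (0) + (2) = 3
  L: [ṁ]_L + [v]_L − [k_r]_L + [λ]_L = (0) + (1) − (0) + (-2) = -1
  T: [ṁ]_T + [v]_T − [k_r]_T + [λ]_T = (-1) + (-1) − (-1) + (0) = -1
  Θ: [ṁ]_Θ + [v]_Θ − [k_r]_Θ + [λ]_Θ = (0) + (0) − (0) + (2) = 2
Net dimensions [M³ L⁻¹ T⁻¹ Θ²] ≠ [1] — not dimensionless.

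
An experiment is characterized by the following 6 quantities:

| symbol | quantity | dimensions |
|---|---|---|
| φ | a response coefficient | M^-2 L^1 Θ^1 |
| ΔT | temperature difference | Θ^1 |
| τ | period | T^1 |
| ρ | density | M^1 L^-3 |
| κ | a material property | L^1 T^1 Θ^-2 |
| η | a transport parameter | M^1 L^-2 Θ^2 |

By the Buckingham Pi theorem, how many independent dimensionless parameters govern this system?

There are 6 variables and 4 base dimensions (M, L, T, Θ).
The dimension matrix has rank 4.
Independent dimensionless groups: 6 − 4 = 2.

2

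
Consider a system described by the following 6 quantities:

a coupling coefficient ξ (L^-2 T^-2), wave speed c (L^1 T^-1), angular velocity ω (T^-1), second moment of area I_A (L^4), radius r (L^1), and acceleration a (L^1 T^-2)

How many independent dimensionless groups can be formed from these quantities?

There are 6 variables and 2 base dimensions (L, T).
The dimension matrix has rank 2.
Independent dimensionless groups: 6 − 2 = 4.

4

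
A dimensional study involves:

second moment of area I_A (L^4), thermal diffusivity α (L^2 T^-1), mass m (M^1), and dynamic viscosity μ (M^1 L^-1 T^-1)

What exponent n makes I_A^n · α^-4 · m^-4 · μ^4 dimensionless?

3

Balance the L exponent: (4)·n from I_A, plus −4·(2) − 4·(0) + 4·(-1) = -12 from the rest, must sum to zero.
4n − 12 = 0, so n = 3.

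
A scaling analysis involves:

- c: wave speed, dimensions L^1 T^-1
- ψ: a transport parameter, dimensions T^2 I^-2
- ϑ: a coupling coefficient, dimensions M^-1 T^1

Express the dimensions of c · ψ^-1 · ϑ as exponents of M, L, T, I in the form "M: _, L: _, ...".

Collect each base-dimension exponent across the product:
  M: (0) − (0) + (-1) = -1
  L: (1) − (0) + (0) = 1
  T: (-1) − (2) + (1) = -2
  I: (0) − (-2) + (0) = 2
So the dimensions are [M⁻¹ L T⁻² I²].

M: -1, L: 1, T: -2, I: 2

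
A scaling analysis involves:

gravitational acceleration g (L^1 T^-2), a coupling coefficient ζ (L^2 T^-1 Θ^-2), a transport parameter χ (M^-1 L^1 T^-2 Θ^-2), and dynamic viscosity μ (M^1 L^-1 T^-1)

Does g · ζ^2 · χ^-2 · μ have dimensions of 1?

no

Sum the exponent of each base dimension across the product:
  M: [g]_M + 2·[ζ]_M − 2·[χ]_M + [μ]_M = (0) + 2·(0) − 2·(-1) + (1) = 3
  L: [g]_L + 2·[ζ]_L − 2·[χ]_L + [μ]_L = (1) + 2·(2) − 2·(1) + (-1) = 2
  T: [g]_T + 2·[ζ]_T − 2·[χ]_T + [μ]_T = (-2) + 2·(-1) − 2·(-2) + (-1) = -1
  Θ: [g]_Θ + 2·[ζ]_Θ − 2·[χ]_Θ + [μ]_Θ = (0) + 2·(-2) − 2·(-2) + (0) = 0
Net dimensions [M³ L² T⁻¹] ≠ [1] — not dimensionless.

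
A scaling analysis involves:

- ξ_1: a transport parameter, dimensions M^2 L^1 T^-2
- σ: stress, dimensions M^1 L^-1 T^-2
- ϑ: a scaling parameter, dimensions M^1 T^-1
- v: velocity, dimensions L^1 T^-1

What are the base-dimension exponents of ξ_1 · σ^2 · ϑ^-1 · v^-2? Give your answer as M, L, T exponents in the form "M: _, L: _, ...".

Collect each base-dimension exponent across the product:
  M: (2) + 2·(1) − (1) − 2·(0) = 3
  L: (1) + 2·(-1) − (0) − 2·(1) = -3
  T: (-2) + 2·(-2) − (-1) − 2·(-1) = -3
So the dimensions are [M³ L⁻³ T⁻³].

M: 3, L: -3, T: -3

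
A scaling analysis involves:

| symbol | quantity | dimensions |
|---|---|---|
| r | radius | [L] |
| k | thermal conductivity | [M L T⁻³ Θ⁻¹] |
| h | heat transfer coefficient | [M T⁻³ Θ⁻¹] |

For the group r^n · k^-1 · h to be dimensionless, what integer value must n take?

1

Balance the L exponent: (1)·n from r, plus −(1) + (0) = -1 from the rest, must sum to zero.
n − 1 = 0, so n = 1.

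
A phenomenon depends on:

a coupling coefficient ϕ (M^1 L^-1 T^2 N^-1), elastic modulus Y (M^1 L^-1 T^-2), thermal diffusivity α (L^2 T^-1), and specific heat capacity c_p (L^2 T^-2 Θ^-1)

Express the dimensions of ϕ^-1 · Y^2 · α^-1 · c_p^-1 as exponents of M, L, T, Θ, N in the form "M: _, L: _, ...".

Collect each base-dimension exponent across the product:
  M: −(1) + 2·(1) − (0) − (0) = 1
  L: −(-1) + 2·(-1) − (2) − (2) = -5
  T: −(2) + 2·(-2) − (-1) − (-2) = -3
  Θ: −(0) + 2·(0) − (0) − (-1) = 1
  N: −(-1) + 2·(0) − (0) − (0) = 1
So the dimensions are [M L⁻⁵ T⁻³ Θ N].

M: 1, L: -5, T: -3, Θ: 1, N: 1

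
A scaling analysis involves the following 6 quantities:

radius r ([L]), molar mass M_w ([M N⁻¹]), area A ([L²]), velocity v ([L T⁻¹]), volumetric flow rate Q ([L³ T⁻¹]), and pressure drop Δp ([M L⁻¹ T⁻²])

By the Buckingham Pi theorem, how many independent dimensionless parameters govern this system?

2

There are 6 variables and 4 base dimensions (M, L, T, N).
The dimension matrix has rank 4.
Independent dimensionless groups: 6 − 4 = 2.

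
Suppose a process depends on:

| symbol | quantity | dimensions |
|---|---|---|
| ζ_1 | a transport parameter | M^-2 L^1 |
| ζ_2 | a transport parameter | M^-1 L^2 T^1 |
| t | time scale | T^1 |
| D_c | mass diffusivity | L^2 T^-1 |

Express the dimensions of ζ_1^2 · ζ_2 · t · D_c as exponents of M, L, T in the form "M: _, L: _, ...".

M: -5, L: 6, T: 1

Collect each base-dimension exponent across the product:
  M: 2·(-2) + (-1) + (0) + (0) = -5
  L: 2·(1) + (2) + (0) + (2) = 6
  T: 2·(0) + (1) + (1) + (-1) = 1
So the dimensions are [M⁻⁵ L⁶ T].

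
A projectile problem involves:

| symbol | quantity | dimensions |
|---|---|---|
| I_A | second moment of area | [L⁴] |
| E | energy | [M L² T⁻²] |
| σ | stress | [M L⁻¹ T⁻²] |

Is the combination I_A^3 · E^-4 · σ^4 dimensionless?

yes

Sum the exponent of each base dimension across the product:
  M: 3·[I_A]_M − 4·[E]_M + 4·[σ]_M = 3·(0) − 4·(1) + 4·(1) = 0
  L: 3·[I_A]_L − 4·[E]_L + 4·[σ]_L = 3·(4) − 4·(2) + 4·(-1) = 0
  T: 3·[I_A]_T − 4·[E]_T + 4·[σ]_T = 3·(0) − 4·(-2) + 4·(-2) = 0
All base exponents vanish — dimensionless.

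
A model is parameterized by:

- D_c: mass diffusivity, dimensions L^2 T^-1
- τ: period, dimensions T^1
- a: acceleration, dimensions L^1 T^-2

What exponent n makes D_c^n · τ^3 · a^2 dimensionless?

Balance the L exponent: (2)·n from D_c, plus 3·(0) + 2·(1) = 2 from the rest, must sum to zero.
2n + 2 = 0, so n = -1.

-1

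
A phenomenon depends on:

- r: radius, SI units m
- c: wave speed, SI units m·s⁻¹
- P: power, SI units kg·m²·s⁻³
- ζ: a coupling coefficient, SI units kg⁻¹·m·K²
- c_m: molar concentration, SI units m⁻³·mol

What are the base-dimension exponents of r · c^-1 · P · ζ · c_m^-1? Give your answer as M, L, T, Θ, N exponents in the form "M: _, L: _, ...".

Collect each base-dimension exponent across the product:
  M: (0) − (0) + (1) + (-1) − (0) = 0
  L: (1) − (1) + (2) + (1) − (-3) = 6
  T: (0) − (-1) + (-3) + (0) − (0) = -2
  Θ: (0) − (0) + (0) + (2) − (0) = 2
  N: (0) − (0) + (0) + (0) − (1) = -1
So the dimensions are [L⁶ T⁻² Θ² N⁻¹].

M: 0, L: 6, T: -2, Θ: 2, N: -1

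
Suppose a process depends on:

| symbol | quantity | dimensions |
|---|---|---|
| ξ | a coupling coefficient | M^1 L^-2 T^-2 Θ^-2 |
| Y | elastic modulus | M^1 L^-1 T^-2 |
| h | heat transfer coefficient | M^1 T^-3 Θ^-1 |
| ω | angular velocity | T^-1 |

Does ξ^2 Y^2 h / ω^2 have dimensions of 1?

Sum the exponent of each base dimension across the product:
  M: 2·[ξ]_M + 2·[Y]_M + [h]_M − 2·[ω]_M = 2·(1) + 2·(1) + (1) − 2·(0) = 5
  L: 2·[ξ]_L + 2·[Y]_L + [h]_L − 2·[ω]_L = 2·(-2) + 2·(-1) + (0) − 2·(0) = -6
  T: 2·[ξ]_T + 2·[Y]_T + [h]_T − 2·[ω]_T = 2·(-2) + 2·(-2) + (-3) − 2·(-1) = -9
  Θ: 2·[ξ]_Θ + 2·[Y]_Θ + [h]_Θ − 2·[ω]_Θ = 2·(-2) + 2·(0) + (-1) − 2·(0) = -5
Net dimensions [M⁵ L⁻⁶ T⁻⁹ Θ⁻⁵] ≠ [1] — not dimensionless.

no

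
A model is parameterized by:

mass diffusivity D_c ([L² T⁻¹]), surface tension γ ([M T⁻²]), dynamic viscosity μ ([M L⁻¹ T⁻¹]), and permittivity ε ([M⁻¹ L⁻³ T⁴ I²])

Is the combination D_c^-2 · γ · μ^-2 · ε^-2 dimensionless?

Sum the exponent of each base dimension across the product:
  M: −2·[D_c]_M + [γ]_M − 2·[μ]_M − 2·[ε]_M = −2·(0) + (1) − 2·(1) − 2·(-1) = 1
  L: −2·[D_c]_L + [γ]_L − 2·[μ]_L − 2·[ε]_L = −2·(2) + (0) − 2·(-1) − 2·(-3) = 4
  T: −2·[D_c]_T + [γ]_T − 2·[μ]_T − 2·[ε]_T = −2·(-1) + (-2) − 2·(-1) − 2·(4) = -6
  I: −2·[D_c]_I + [γ]_I − 2·[μ]_I − 2·[ε]_I = −2·(0) + (0) − 2·(0) − 2·(2) = -4
Net dimensions [M L⁴ T⁻⁶ I⁻⁴] ≠ [1] — not dimensionless.

no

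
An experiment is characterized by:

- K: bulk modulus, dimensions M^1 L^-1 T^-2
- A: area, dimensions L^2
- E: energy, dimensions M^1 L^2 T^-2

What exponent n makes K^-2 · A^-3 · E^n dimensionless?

2

Balance the M exponent: (1)·n from E, plus −2·(1) − 3·(0) = -2 from the rest, must sum to zero.
n − 2 = 0, so n = 2.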